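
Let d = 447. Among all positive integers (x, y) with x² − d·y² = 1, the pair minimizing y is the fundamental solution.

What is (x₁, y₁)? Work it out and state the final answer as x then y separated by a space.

148 7

√447 → a₀=21, period (7,42); ℓ=2 even so k=1
a_0=21:  p_0=21·1+0=21,  q_0=21·0+1=1
a_1=7:  p_1=7·21+1=148,  q_1=7·1+0=7
→ (148, 7).  Check: 148²=21904, 447·7²=21903, difference 1.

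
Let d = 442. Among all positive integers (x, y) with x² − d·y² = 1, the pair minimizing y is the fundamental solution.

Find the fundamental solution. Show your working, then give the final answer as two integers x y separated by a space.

√442 = [21; 42, …], period ℓ=1 (odd) → k=1
step 0: (21, 1)  from 21·(1,0) + (0,1)
step 1: (883, 42)  from 42·(21,1) + (1,0)
→ (883, 42).  Check: 883²=779689, 442·42²=779688, difference 1.

883 42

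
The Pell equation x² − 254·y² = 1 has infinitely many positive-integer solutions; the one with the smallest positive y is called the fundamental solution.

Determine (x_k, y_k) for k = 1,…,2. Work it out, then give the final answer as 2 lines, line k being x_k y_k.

255 16
130049 8160

d=254: √d = [15; 1,14,1,30] (ℓ=4, even), read p_3/q_3
i=0: a=15 ⇒ p=15, q=1
…
i=2: a=14 ⇒ p=239, q=15
i=3: a=1 ⇒ p=255, q=16
(x₁, y₁) = (255, 16);  255² − 254·16² = 1 ✓
(255+16√254)^2 = 130049 + 8160√254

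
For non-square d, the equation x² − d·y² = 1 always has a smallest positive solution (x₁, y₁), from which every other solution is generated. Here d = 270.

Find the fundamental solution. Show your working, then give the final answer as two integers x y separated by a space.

5291 322

d=270: √d = [16; 2,3,6,3,2,32] (ℓ=6, even), read p_5/q_5
k=0  a_k=16  p_k/q_k = 16/1
…
k=2  a_k=3  p_k/q_k = 115/7
k=3  a_k=6  p_k/q_k = 723/44
k=4  a_k=3  p_k/q_k = 2284/139
k=5  a_k=2  p_k/q_k = 5291/322
(x₁, y₁) = (5291, 322);  5291² − 270·322² = 1 ✓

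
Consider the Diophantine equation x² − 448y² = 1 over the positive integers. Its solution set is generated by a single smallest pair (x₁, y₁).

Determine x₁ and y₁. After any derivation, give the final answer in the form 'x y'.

127 6

d=448: √d = [21; 6,42] (ℓ=2, even), read p_1/q_1
k=0  a_k=21  p_k/q_k = 21/1
k=1  a_k=6  p_k/q_k = 127/6
→ (127, 6).  Check: 127²=16129, 448·6²=16128, difference 1.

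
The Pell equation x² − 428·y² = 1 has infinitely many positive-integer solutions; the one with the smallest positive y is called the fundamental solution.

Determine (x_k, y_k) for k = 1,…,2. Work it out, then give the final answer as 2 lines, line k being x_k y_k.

[20; 1,2,4,1,5,10,5,1,4,2,1,40] for √428; ℓ=12 ⇒ convergent index 11
i=0: a=20 ⇒ p=20, q=1
…
i=4: a=1 ⇒ p=331, q=16
…
i=10: a=2 ⇒ p=1273708, q=61567
i=11: a=1 ⇒ p=1850887, q=89466
→ (1850887, 89466).  Check: 1850887²=3425782686769, 428·89466²=3425782686768, difference 1.
(1850887+89466√428)^2 = 6851565373537 + 331182912684√428

1850887 89466
6851565373537 331182912684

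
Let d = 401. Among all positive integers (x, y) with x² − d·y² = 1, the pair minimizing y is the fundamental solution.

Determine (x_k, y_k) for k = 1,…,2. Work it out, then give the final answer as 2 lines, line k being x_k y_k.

[20; 40] for √401; ℓ=1 ⇒ convergent index 1
k=0  a_k=20  p_k/q_k = 20/1
k=1  a_k=40  p_k/q_k = 801/40
→ (801, 40).  Check: 801²=641601, 401·40²=641600, difference 1.
k=2:  x_2 = 801·801+401·40·40 = 1283201,  y_2 = 801·40+40·801 = 64080

801 40
1283201 64080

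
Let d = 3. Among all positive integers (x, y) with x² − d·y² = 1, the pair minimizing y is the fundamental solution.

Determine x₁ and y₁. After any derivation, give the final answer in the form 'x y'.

2 1

[1; 1,2] for √3; ℓ=2 ⇒ convergent index 1
i=0: a=1 ⇒ p=1, q=1
i=1: a=1 ⇒ p=2, q=1
(x₁, y₁) = (2, 1);  2² − 3·1² = 1 ✓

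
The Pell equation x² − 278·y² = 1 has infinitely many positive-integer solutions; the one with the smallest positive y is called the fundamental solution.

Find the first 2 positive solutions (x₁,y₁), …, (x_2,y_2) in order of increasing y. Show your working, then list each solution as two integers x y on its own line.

2501 150
12510001 750300

[16; 1,2,16,2,1,32] for √278; ℓ=6 ⇒ convergent index 5
step 0: (16, 1)  from 16·(1,0) + (0,1)
step 1: (17, 1)  from 1·(16,1) + (1,0)
step 2: (50, 3)  from 2·(17,1) + (16,1)
step 3: (817, 49)  from 16·(50,3) + (17,1)
step 4: (1684, 101)  from 2·(817,49) + (50,3)
step 5: (2501, 150)  from 1·(1684,101) + (817,49)
fundamental: x₁=2501, y₁=150  (since 6255001 − 278·22500 = 1)
(x_2, y_2) = (2501·2501 + 278·150·150, 2501·150 + 150·2501) = (12510001, 750300)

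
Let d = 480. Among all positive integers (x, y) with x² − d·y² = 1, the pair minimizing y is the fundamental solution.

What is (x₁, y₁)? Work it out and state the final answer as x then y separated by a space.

√480 → a₀=21, period (1,9,1,42); ℓ=4 even so k=3
step 0: (21, 1)  from 21·(1,0) + (0,1)
…
step 2: (219, 10)  from 9·(22,1) + (21,1)
step 3: (241, 11)  from 1·(219,10) + (22,1)
→ (241, 11).  Check: 241²=58081, 480·11²=58080, difference 1.

241 11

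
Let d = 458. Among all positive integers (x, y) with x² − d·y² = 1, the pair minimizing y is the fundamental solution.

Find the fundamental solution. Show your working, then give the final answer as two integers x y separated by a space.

[21; 2,2,42] for √458; ℓ=3 ⇒ convergent index 5
i=0: a=21 ⇒ p=21, q=1
…
i=2: a=2 ⇒ p=107, q=5
i=3: a=42 ⇒ p=4537, q=212
i=4: a=2 ⇒ p=9181, q=429
i=5: a=2 ⇒ p=22899, q=1070
(x₁, y₁) = (22899, 1070);  22899² − 458·1070² = 1 ✓

22899 1070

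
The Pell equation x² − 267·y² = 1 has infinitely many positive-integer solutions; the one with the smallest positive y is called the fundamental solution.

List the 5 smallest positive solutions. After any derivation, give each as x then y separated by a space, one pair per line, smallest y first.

2402 147
11539207 706188
55434348026 3392527005
266306596377697 16297699025832
1279336833564108362 78294142727569923

√267 = [16; 2,1,15,1,2,32, …], period ℓ=6 (even) → k=5
step 0: (16, 1)  from 16·(1,0) + (0,1)
step 1: (33, 2)  from 2·(16,1) + (1,0)
…
step 4: (817, 50)  from 1·(768,47) + (49,3)
step 5: (2402, 147)  from 2·(817,50) + (768,47)
fundamental: x₁=2402, y₁=147  (since 5769604 − 267·21609 = 1)
(2402+147√267)^2 = 11539207 + 706188√267
(2402+147√267)^3 = 55434348026 + 3392527005√267
(2402+147√267)^4 = 266306596377697 + 16297699025832√267
(2402+147√267)^5 = 1279336833564108362 + 78294142727569923√267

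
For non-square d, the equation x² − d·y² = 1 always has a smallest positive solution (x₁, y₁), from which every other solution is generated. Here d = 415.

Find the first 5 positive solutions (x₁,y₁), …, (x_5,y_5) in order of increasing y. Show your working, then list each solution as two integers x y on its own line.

√415 = [20; 2,1,2,4,6,…,1,2,40, …], period ℓ=16 (even) → k=15
step 0: (20, 1)  from 20·(1,0) + (0,1)
step 1: (41, 2)  from 2·(20,1) + (1,0)
…
step 3: (163, 8)  from 2·(61,3) + (41,2)
step 4: (713, 35)  from 4·(163,8) + (61,3)
…
step 7: (9595, 471)  from 1·(5154,253) + (4441,218)
step 8: (33939, 1666)  from 3·(9595,471) + (5154,253)
step 9: (43534, 2137)  from 1·(33939,1666) + (9595,471)
step 10: (77473, 3803)  from 1·(43534,2137) + (33939,1666)
step 11: (508372, 24955)  from 6·(77473,3803) + (43534,2137)
…
step 13: (4730294, 232201)  from 2·(2110961,103623) + (508372,24955)
step 14: (6841255, 335824)  from 1·(4730294,232201) + (2110961,103623)
step 15: (18412804, 903849)  from 2·(6841255,335824) + (4730294,232201)
fundamental: x₁=18412804, y₁=903849  (since 339031351142416 − 415·816943014801 = 1)
(18412804+903849√415)^2 = 678062702284831 + 33284788965192√415
(18412804+903849√415)^3 = 24970071273761872339444 + 1225732590794885332887√415
(18412804+903849√415)^4 = 919538056459614718055705397121 + 45138347901436822389057205104√415
(18412804+903849√415)^5 = 33862548008263614468078655355989935124 + 1662247105585933832332453329850170345√415

18412804 903849
678062702284831 33284788965192
24970071273761872339444 1225732590794885332887
919538056459614718055705397121 45138347901436822389057205104
33862548008263614468078655355989935124 1662247105585933832332453329850170345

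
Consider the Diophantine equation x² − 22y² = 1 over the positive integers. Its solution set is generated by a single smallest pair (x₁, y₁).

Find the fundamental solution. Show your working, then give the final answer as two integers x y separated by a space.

197 42

[4; 1,2,4,2,1,8] for √22; ℓ=6 ⇒ convergent index 5
k=0  a_k=4  p_k/q_k = 4/1
k=1  a_k=1  p_k/q_k = 5/1
…
k=4  a_k=2  p_k/q_k = 136/29
k=5  a_k=1  p_k/q_k = 197/42
→ (197, 42).  Check: 197²=38809, 22·42²=38808, difference 1.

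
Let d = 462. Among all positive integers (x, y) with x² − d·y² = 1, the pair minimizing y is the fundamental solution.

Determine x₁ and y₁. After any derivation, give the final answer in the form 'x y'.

43 2

√462 → a₀=21, period (2,42); ℓ=2 even so k=1
a_0=21:  p_0=21·1+0=21,  q_0=21·0+1=1
a_1=2:  p_1=2·21+1=43,  q_1=2·1+0=2
(x₁, y₁) = (43, 2);  43² − 462·2² = 1 ✓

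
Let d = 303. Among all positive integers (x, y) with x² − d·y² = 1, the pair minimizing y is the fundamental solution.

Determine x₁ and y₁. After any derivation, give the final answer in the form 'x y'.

2524 145

√303 = [17; 2,2,5,2,2,34, …], period ℓ=6 (even) → k=5
i=0: a=17 ⇒ p=17, q=1
i=1: a=2 ⇒ p=35, q=2
i=2: a=2 ⇒ p=87, q=5
…
i=4: a=2 ⇒ p=1027, q=59
i=5: a=2 ⇒ p=2524, q=145
→ (2524, 145).  Check: 2524²=6370576, 303·145²=6370575, difference 1.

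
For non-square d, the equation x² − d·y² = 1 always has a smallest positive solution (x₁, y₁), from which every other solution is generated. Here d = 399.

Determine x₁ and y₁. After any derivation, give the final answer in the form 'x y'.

[19; 1,38] for √399; ℓ=2 ⇒ convergent index 1
i=0: a=19 ⇒ p=19, q=1
i=1: a=1 ⇒ p=20, q=1
(x₁, y₁) = (20, 1);  20² − 399·1² = 1 ✓

20 1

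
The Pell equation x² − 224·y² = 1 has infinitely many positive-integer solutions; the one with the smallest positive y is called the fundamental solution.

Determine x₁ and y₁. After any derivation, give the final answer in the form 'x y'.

√224 → a₀=14, period (1,28); ℓ=2 even so k=1
i=0: a=14 ⇒ p=14, q=1
i=1: a=1 ⇒ p=15, q=1
→ (15, 1).  Check: 15²=225, 224·1²=224, difference 1.

15 1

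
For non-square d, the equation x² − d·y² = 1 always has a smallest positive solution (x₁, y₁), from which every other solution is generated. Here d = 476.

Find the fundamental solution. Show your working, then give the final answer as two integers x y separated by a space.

d=476: √d = [21; 1,4,2,10,2,4,1,42] (ℓ=8, even), read p_7/q_7
i=0: a=21 ⇒ p=21, q=1
…
i=2: a=4 ⇒ p=109, q=5
…
i=4: a=10 ⇒ p=2509, q=115
i=5: a=2 ⇒ p=5258, q=241
i=6: a=4 ⇒ p=23541, q=1079
i=7: a=1 ⇒ p=28799, q=1320
→ (28799, 1320).  Check: 28799²=829382401, 476·1320²=829382400, difference 1.

28799 1320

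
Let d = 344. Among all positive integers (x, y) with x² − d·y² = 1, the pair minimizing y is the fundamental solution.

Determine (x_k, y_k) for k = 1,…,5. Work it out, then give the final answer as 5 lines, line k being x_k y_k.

10405 561
216528049 11674410
4505948689285 242944471539
93768792007492801 5055674441052180
1951328557169976499525 105208584875351394261

√344 = [18; 1,1,4,1,3,1,4,1,1,36, …], period ℓ=10 (even) → k=9
step 0: (18, 1)  from 18·(1,0) + (0,1)
…
step 4: (204, 11)  from 1·(167,9) + (37,2)
step 5: (779, 42)  from 3·(204,11) + (167,9)
…
step 8: (5694, 307)  from 1·(4711,254) + (983,53)
step 9: (10405, 561)  from 1·(5694,307) + (4711,254)
→ (10405, 561).  Check: 10405²=108264025, 344·561²=108264024, difference 1.
n=2: (10405,561)∘(10405,561) = (10405·10405+344·561·561, 10405·561+561·10405) = (216528049,11674410)
n=3: (216528049,11674410)∘(10405,561) = (10405·216528049+344·561·11674410, 10405·11674410+561·216528049) = (4505948689285,242944471539)
n=4: (4505948689285,242944471539)∘(10405,561) = (10405·4505948689285+344·561·242944471539, 10405·242944471539+561·4505948689285) = (93768792007492801,5055674441052180)
n=5: (93768792007492801,5055674441052180)∘(10405,561) = (10405·93768792007492801+344·561·5055674441052180, 10405·5055674441052180+561·93768792007492801) = (1951328557169976499525,105208584875351394261)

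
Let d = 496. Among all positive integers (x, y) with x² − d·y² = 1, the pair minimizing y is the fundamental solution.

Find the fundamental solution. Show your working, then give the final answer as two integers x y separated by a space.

d=496: √d = [22; 3,1,2,4,1,…,1,3,44] (ℓ=16, even), read p_15/q_15
step 0: (22, 1)  from 22·(1,0) + (0,1)
…
step 5: (1314, 59)  from 1·(1069,48) + (245,11)
step 6: (2383, 107)  from 1·(1314,59) + (1069,48)
…
step 9: (35166, 1579)  from 2·(14543,653) + (6080,273)
…
step 12: (389209, 17476)  from 4·(84875,3811) + (49709,2232)
step 13: (863293, 38763)  from 2·(389209,17476) + (84875,3811)
step 14: (1252502, 56239)  from 1·(863293,38763) + (389209,17476)
step 15: (4620799, 207480)  from 3·(1252502,56239) + (863293,38763)
fundamental: x₁=4620799, y₁=207480  (since 21351783398401 − 496·43047950400 = 1)

4620799 207480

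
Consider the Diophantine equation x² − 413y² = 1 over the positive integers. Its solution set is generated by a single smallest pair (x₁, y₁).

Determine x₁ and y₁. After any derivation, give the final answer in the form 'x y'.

113399 5580

√413 → a₀=20, period (3,9,1,4,1,9,3,40); ℓ=8 even so k=7
k=0  a_k=20  p_k/q_k = 20/1
k=1  a_k=3  p_k/q_k = 61/3
…
k=3  a_k=1  p_k/q_k = 630/31
k=4  a_k=4  p_k/q_k = 3089/152
k=5  a_k=1  p_k/q_k = 3719/183
k=6  a_k=9  p_k/q_k = 36560/1799
k=7  a_k=3  p_k/q_k = 113399/5580
(x₁, y₁) = (113399, 5580);  113399² − 413·5580² = 1 ✓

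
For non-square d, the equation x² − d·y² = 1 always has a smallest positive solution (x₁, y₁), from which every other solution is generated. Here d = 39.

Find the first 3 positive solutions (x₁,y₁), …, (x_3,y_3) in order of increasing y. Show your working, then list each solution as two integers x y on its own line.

√39 → a₀=6, period (4,12); ℓ=2 even so k=1
step 0: (6, 1)  from 6·(1,0) + (0,1)
step 1: (25, 4)  from 4·(6,1) + (1,0)
fundamental: x₁=25, y₁=4  (since 625 − 39·16 = 1)
n=2: (25,4)∘(25,4) = (25·25+39·4·4, 25·4+4·25) = (1249,200)
n=3: (1249,200)∘(25,4) = (25·1249+39·4·200, 25·200+4·1249) = (62425,9996)

25 4
1249 200
62425 9996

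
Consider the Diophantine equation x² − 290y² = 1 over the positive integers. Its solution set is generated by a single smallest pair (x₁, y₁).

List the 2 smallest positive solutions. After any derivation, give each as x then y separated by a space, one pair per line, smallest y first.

579 34
670481 39372

[17; 34] for √290; ℓ=1 ⇒ convergent index 1
a_0=17:  p_0=17·1+0=17,  q_0=17·0+1=1
a_1=34:  p_1=34·17+1=579,  q_1=34·1+0=34
fundamental: x₁=579, y₁=34  (since 335241 − 290·1156 = 1)
(x_2, y_2) = (579·579 + 290·34·34, 579·34 + 34·579) = (670481, 39372)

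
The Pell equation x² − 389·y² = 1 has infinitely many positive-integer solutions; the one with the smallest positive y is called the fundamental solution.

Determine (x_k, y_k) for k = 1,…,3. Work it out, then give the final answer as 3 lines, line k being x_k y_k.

3287049 166660
21609382256801 1095639172680
142062196675667653449 7202839293837075980

d=389: √d = [19; 1,2,1,1,1,1,2,1,38] (ℓ=9, odd), read p_17/q_17
a_0=19:  p_0=19·1+0=19,  q_0=19·0+1=1
…
a_3=1:  p_3=1·59+20=79,  q_3=1·3+1=4
…
a_7=2:  p_7=2·355+217=927,  q_7=2·18+11=47
a_8=1:  p_8=1·927+355=1282,  q_8=1·47+18=65
…
a_11=2:  p_11=2·50925+49643=151493,  q_11=2·2582+2517=7681
a_12=1:  p_12=1·151493+50925=202418,  q_12=1·7681+2582=10263
…
a_14=1:  p_14=1·353911+202418=556329,  q_14=1·17944+10263=28207
a_15=1:  p_15=1·556329+353911=910240,  q_15=1·28207+17944=46151
a_16=2:  p_16=2·910240+556329=2376809,  q_16=2·46151+28207=120509
a_17=1:  p_17=1·2376809+910240=3287049,  q_17=1·120509+46151=166660
fundamental: x₁=3287049, y₁=166660  (since 10804691128401 − 389·27775555600 = 1)
k=2:  x_2 = 3287049·3287049+389·166660·166660 = 21609382256801,  y_2 = 3287049·166660+166660·3287049 = 1095639172680
k=3:  x_3 = 3287049·21609382256801+389·166660·1095639172680 = 142062196675667653449,  y_3 = 3287049·1095639172680+166660·21609382256801 = 7202839293837075980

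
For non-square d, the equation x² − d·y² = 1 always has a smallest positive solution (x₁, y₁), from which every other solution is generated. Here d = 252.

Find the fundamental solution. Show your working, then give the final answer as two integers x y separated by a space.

√252 = [15; 1,6,1,30, …], period ℓ=4 (even) → k=3
step 0: (15, 1)  from 15·(1,0) + (0,1)
step 1: (16, 1)  from 1·(15,1) + (1,0)
step 2: (111, 7)  from 6·(16,1) + (15,1)
step 3: (127, 8)  from 1·(111,7) + (16,1)
fundamental: x₁=127, y₁=8  (since 16129 − 252·64 = 1)

127 8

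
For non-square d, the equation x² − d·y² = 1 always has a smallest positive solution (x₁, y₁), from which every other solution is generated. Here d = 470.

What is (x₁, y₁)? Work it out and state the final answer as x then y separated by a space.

√470 = [21; 1,2,8,2,1,42, …], period ℓ=6 (even) → k=5
k=0  a_k=21  p_k/q_k = 21/1
…
k=3  a_k=8  p_k/q_k = 542/25
k=4  a_k=2  p_k/q_k = 1149/53
k=5  a_k=1  p_k/q_k = 1691/78
fundamental: x₁=1691, y₁=78  (since 2859481 − 470·6084 = 1)

1691 78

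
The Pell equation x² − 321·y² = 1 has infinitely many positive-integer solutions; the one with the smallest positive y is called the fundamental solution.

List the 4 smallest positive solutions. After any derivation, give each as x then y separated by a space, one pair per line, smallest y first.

215 12
92449 5160
39752855 2218788
17093635201 954073680

d=321: √d = [17; 1,10,1,34] (ℓ=4, even), read p_3/q_3
step 0: (17, 1)  from 17·(1,0) + (0,1)
step 1: (18, 1)  from 1·(17,1) + (1,0)
step 2: (197, 11)  from 10·(18,1) + (17,1)
step 3: (215, 12)  from 1·(197,11) + (18,1)
fundamental: x₁=215, y₁=12  (since 46225 − 321·144 = 1)
(215+12√321)^2 = 92449 + 5160√321
(215+12√321)^3 = 39752855 + 2218788√321
(215+12√321)^4 = 17093635201 + 954073680√321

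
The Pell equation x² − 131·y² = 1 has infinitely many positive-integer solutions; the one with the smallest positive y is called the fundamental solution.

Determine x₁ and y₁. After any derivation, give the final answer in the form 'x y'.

√131 = [11; 2,4,11,4,2,22, …], period ℓ=6 (even) → k=5
a_0=11:  p_0=11·1+0=11,  q_0=11·0+1=1
…
a_2=4:  p_2=4·23+11=103,  q_2=4·2+1=9
…
a_4=4:  p_4=4·1156+103=4727,  q_4=4·101+9=413
a_5=2:  p_5=2·4727+1156=10610,  q_5=2·413+101=927
fundamental: x₁=10610, y₁=927  (since 112572100 − 131·859329 = 1)

10610 927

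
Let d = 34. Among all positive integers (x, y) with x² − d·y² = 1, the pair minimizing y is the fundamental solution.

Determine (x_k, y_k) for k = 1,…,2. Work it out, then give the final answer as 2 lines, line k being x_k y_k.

d=34: √d = [5; 1,4,1,10] (ℓ=4, even), read p_3/q_3
a_0=5:  p_0=5·1+0=5,  q_0=5·0+1=1
…
a_2=4:  p_2=4·6+5=29,  q_2=4·1+1=5
a_3=1:  p_3=1·29+6=35,  q_3=1·5+1=6
fundamental: x₁=35, y₁=6  (since 1225 − 34·36 = 1)
n=2: (35,6)∘(35,6) = (35·35+34·6·6, 35·6+6·35) = (2449,420)

35 6
2449 420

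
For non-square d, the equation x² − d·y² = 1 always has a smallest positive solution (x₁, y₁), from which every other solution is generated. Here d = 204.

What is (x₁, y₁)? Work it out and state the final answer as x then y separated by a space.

d=204: √d = [14; 3,1,1,6,1,1,3,28] (ℓ=8, even), read p_7/q_7
k=0  a_k=14  p_k/q_k = 14/1
k=1  a_k=3  p_k/q_k = 43/3
k=2  a_k=1  p_k/q_k = 57/4
…
k=4  a_k=6  p_k/q_k = 657/46
…
k=6  a_k=1  p_k/q_k = 1414/99
k=7  a_k=3  p_k/q_k = 4999/350
→ (4999, 350).  Check: 4999²=24990001, 204·350²=24990000, difference 1.

4999 350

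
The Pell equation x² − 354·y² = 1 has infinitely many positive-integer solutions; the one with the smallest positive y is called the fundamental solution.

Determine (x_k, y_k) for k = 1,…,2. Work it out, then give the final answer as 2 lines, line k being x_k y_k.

d=354: √d = [18; 1,4,2,2,18,2,2,4,1,36] (ℓ=10, even), read p_9/q_9
k=0  a_k=18  p_k/q_k = 18/1
k=1  a_k=1  p_k/q_k = 19/1
k=2  a_k=4  p_k/q_k = 94/5
…
k=5  a_k=18  p_k/q_k = 9351/497
…
k=7  a_k=2  p_k/q_k = 47771/2539
k=8  a_k=4  p_k/q_k = 210294/11177
k=9  a_k=1  p_k/q_k = 258065/13716
(x₁, y₁) = (258065, 13716);  258065² − 354·13716² = 1 ✓
(x_2, y_2) = (258065·258065 + 354·13716·13716, 258065·13716 + 13716·258065) = (133195088449, 7079239080)

258065 13716
133195088449 7079239080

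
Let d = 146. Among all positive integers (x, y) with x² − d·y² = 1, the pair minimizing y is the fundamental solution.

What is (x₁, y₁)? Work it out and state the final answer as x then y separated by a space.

d=146: √d = [12; 12,24] (ℓ=2, even), read p_1/q_1
a_0=12:  p_0=12·1+0=12,  q_0=12·0+1=1
a_1=12:  p_1=12·12+1=145,  q_1=12·1+0=12
fundamental: x₁=145, y₁=12  (since 21025 − 146·144 = 1)

145 12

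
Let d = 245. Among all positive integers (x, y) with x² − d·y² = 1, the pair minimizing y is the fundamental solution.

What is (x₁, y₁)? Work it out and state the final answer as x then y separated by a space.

√245 = [15; 1,1,1,7,6,7,1,1,1,30, …], period ℓ=10 (even) → k=9
step 0: (15, 1)  from 15·(1,0) + (0,1)
…
step 3: (47, 3)  from 1·(31,2) + (16,1)
step 4: (360, 23)  from 7·(47,3) + (31,2)
…
step 6: (15809, 1010)  from 7·(2207,141) + (360,23)
step 7: (18016, 1151)  from 1·(15809,1010) + (2207,141)
step 8: (33825, 2161)  from 1·(18016,1151) + (15809,1010)
step 9: (51841, 3312)  from 1·(33825,2161) + (18016,1151)
→ (51841, 3312).  Check: 51841²=2687489281, 245·3312²=2687489280, difference 1.

51841 3312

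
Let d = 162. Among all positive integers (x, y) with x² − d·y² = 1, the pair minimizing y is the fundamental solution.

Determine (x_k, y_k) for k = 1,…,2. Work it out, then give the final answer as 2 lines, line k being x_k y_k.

[12; 1,2,1,2,12,2,1,2,1,24] for √162; ℓ=10 ⇒ convergent index 9
i=0: a=12 ⇒ p=12, q=1
…
i=2: a=2 ⇒ p=38, q=3
i=3: a=1 ⇒ p=51, q=4
i=4: a=2 ⇒ p=140, q=11
i=5: a=12 ⇒ p=1731, q=136
i=6: a=2 ⇒ p=3602, q=283
…
i=8: a=2 ⇒ p=14268, q=1121
i=9: a=1 ⇒ p=19601, q=1540
→ (19601, 1540).  Check: 19601²=384199201, 162·1540²=384199200, difference 1.
k=2:  x_2 = 19601·19601+162·1540·1540 = 768398401,  y_2 = 19601·1540+1540·19601 = 60371080

19601 1540
768398401 60371080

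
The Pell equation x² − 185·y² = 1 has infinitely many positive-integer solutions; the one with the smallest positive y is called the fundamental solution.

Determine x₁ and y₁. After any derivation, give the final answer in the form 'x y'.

9249 680

d=185: √d = [13; 1,1,1,1,26] (ℓ=5, odd), read p_9/q_9
a_0=13:  p_0=13·1+0=13,  q_0=13·0+1=1
…
a_2=1:  p_2=1·14+13=27,  q_2=1·1+1=2
a_3=1:  p_3=1·27+14=41,  q_3=1·2+1=3
…
a_5=26:  p_5=26·68+41=1809,  q_5=26·5+3=133
a_6=1:  p_6=1·1809+68=1877,  q_6=1·133+5=138
…
a_8=1:  p_8=1·3686+1877=5563,  q_8=1·271+138=409
a_9=1:  p_9=1·5563+3686=9249,  q_9=1·409+271=680
(x₁, y₁) = (9249, 680);  9249² − 185·680² = 1 ✓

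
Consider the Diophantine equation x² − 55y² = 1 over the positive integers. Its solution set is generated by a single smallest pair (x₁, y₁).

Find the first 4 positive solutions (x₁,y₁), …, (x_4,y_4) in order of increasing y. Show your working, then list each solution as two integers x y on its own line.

√55 → a₀=7, period (2,2,2,14); ℓ=4 even so k=3
a_0=7:  p_0=7·1+0=7,  q_0=7·0+1=1
a_1=2:  p_1=2·7+1=15,  q_1=2·1+0=2
a_2=2:  p_2=2·15+7=37,  q_2=2·2+1=5
a_3=2:  p_3=2·37+15=89,  q_3=2·5+2=12
(x₁, y₁) = (89, 12);  89² − 55·12² = 1 ✓
(89+12√55)^2 = 15841 + 2136√55
(89+12√55)^3 = 2819609 + 380196√55
(89+12√55)^4 = 501874561 + 67672752√55

89 12
15841 2136
2819609 380196
501874561 67672752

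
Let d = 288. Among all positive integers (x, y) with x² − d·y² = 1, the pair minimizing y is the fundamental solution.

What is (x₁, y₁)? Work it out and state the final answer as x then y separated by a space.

√288 → a₀=16, period (1,32); ℓ=2 even so k=1
step 0: (16, 1)  from 16·(1,0) + (0,1)
step 1: (17, 1)  from 1·(16,1) + (1,0)
fundamental: x₁=17, y₁=1  (since 289 − 288·1 = 1)

17 1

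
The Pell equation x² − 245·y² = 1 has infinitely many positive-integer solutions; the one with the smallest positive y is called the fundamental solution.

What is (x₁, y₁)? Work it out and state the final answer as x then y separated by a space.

d=245: √d = [15; 1,1,1,7,6,7,1,1,1,30] (ℓ=10, even), read p_9/q_9
i=0: a=15 ⇒ p=15, q=1
…
i=3: a=1 ⇒ p=47, q=3
i=4: a=7 ⇒ p=360, q=23
i=5: a=6 ⇒ p=2207, q=141
…
i=7: a=1 ⇒ p=18016, q=1151
i=8: a=1 ⇒ p=33825, q=2161
i=9: a=1 ⇒ p=51841, q=3312
fundamental: x₁=51841, y₁=3312  (since 2687489281 − 245·10969344 = 1)

51841 3312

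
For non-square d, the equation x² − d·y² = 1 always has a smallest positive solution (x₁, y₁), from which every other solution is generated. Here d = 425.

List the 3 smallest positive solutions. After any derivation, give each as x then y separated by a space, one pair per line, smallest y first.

√425 → a₀=20, period (1,1,1,1,1,1,40); ℓ=7 odd so k=13
i=0: a=20 ⇒ p=20, q=1
i=1: a=1 ⇒ p=21, q=1
i=2: a=1 ⇒ p=41, q=2
…
i=4: a=1 ⇒ p=103, q=5
i=5: a=1 ⇒ p=165, q=8
i=6: a=1 ⇒ p=268, q=13
i=7: a=40 ⇒ p=10885, q=528
i=8: a=1 ⇒ p=11153, q=541
…
i=10: a=1 ⇒ p=33191, q=1610
…
i=12: a=1 ⇒ p=88420, q=4289
i=13: a=1 ⇒ p=143649, q=6968
fundamental: x₁=143649, y₁=6968  (since 20635035201 − 425·48553024 = 1)
k=2:  x_2 = 143649·143649+425·6968·6968 = 41270070401,  y_2 = 143649·6968+6968·143649 = 2001892464
k=3:  x_3 = 143649·41270070401+425·6968·2001892464 = 11856808685922849,  y_3 = 143649·2001892464+6968·41270070401 = 575139701115304

143649 6968
41270070401 2001892464
11856808685922849 575139701115304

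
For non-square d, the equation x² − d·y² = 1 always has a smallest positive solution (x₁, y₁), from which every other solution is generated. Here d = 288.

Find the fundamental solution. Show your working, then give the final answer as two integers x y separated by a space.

d=288: √d = [16; 1,32] (ℓ=2, even), read p_1/q_1
step 0: (16, 1)  from 16·(1,0) + (0,1)
step 1: (17, 1)  from 1·(16,1) + (1,0)
(x₁, y₁) = (17, 1);  17² − 288·1² = 1 ✓

17 1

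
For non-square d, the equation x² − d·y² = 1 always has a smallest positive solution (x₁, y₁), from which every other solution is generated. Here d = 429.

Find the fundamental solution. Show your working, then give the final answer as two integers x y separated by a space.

1524095 73584

d=429: √d = [20; 1,2,2,9,1,12,1,9,2,2,1,40] (ℓ=12, even), read p_11/q_11
a_0=20:  p_0=20·1+0=20,  q_0=20·0+1=1
…
a_2=2:  p_2=2·21+20=62,  q_2=2·1+1=3
a_3=2:  p_3=2·62+21=145,  q_3=2·3+1=7
a_4=9:  p_4=9·145+62=1367,  q_4=9·7+3=66
…
a_9=2:  p_9=2·208718+21023=438459,  q_9=2·10077+1015=21169
a_10=2:  p_10=2·438459+208718=1085636,  q_10=2·21169+10077=52415
a_11=1:  p_11=1·1085636+438459=1524095,  q_11=1·52415+21169=73584
→ (1524095, 73584).  Check: 1524095²=2322865569025, 429·73584²=2322865569024, difference 1.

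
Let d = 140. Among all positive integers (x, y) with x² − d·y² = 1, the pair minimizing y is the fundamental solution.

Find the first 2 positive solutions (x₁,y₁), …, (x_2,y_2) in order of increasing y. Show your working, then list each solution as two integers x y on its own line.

71 6
10081 852

√140 = [11; 1,4,1,22, …], period ℓ=4 (even) → k=3
k=0  a_k=11  p_k/q_k = 11/1
k=1  a_k=1  p_k/q_k = 12/1
k=2  a_k=4  p_k/q_k = 59/5
k=3  a_k=1  p_k/q_k = 71/6
fundamental: x₁=71, y₁=6  (since 5041 − 140·36 = 1)
(71+6√140)^2 = 10081 + 852√140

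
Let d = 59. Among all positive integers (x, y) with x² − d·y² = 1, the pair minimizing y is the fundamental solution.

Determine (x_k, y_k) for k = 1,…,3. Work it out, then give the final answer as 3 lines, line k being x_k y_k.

530 69
561799 73140
595506410 77528331

d=59: √d = [7; 1,2,7,2,1,14] (ℓ=6, even), read p_5/q_5
i=0: a=7 ⇒ p=7, q=1
i=1: a=1 ⇒ p=8, q=1
i=2: a=2 ⇒ p=23, q=3
i=3: a=7 ⇒ p=169, q=22
i=4: a=2 ⇒ p=361, q=47
i=5: a=1 ⇒ p=530, q=69
→ (530, 69).  Check: 530²=280900, 59·69²=280899, difference 1.
(530+69√59)^2 = 561799 + 73140√59
(530+69√59)^3 = 595506410 + 77528331√59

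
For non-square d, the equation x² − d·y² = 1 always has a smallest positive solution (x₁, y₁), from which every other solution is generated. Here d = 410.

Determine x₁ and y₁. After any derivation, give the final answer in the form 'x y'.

81 4

√410 → a₀=20, period (4,40); ℓ=2 even so k=1
step 0: (20, 1)  from 20·(1,0) + (0,1)
step 1: (81, 4)  from 4·(20,1) + (1,0)
→ (81, 4).  Check: 81²=6561, 410·4²=6560, difference 1.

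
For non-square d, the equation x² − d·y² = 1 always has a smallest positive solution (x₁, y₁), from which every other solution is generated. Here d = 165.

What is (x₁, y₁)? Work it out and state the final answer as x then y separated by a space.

1079 84

√165 → a₀=12, period (1,5,2,5,1,24); ℓ=6 even so k=5
i=0: a=12 ⇒ p=12, q=1
i=1: a=1 ⇒ p=13, q=1
…
i=4: a=5 ⇒ p=912, q=71
i=5: a=1 ⇒ p=1079, q=84
→ (1079, 84).  Check: 1079²=1164241, 165·84²=1164240, difference 1.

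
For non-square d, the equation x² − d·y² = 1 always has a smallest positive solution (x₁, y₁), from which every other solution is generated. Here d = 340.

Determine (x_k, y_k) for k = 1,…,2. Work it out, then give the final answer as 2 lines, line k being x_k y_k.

285769 15498
163327842721 8857695924

√340 = [18; 2,3,1,1,1,…,3,2,36, …], period ℓ=14 (even) → k=13
i=0: a=18 ⇒ p=18, q=1
i=1: a=2 ⇒ p=37, q=2
…
i=3: a=1 ⇒ p=166, q=9
i=4: a=1 ⇒ p=295, q=16
i=5: a=1 ⇒ p=461, q=25
i=6: a=1 ⇒ p=756, q=41
i=7: a=8 ⇒ p=6509, q=353
i=8: a=1 ⇒ p=7265, q=394
…
i=10: a=1 ⇒ p=21039, q=1141
…
i=12: a=3 ⇒ p=125478, q=6805
i=13: a=2 ⇒ p=285769, q=15498
→ (285769, 15498).  Check: 285769²=81663921361, 340·15498²=81663921360, difference 1.
k=2:  x_2 = 285769·285769+340·15498·15498 = 163327842721,  y_2 = 285769·15498+15498·285769 = 8857695924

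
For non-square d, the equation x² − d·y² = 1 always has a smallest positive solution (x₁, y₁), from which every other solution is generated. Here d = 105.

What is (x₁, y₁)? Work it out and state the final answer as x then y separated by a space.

41 4

√105 → a₀=10, period (4,20); ℓ=2 even so k=1
i=0: a=10 ⇒ p=10, q=1
i=1: a=4 ⇒ p=41, q=4
fundamental: x₁=41, y₁=4  (since 1681 − 105·16 = 1)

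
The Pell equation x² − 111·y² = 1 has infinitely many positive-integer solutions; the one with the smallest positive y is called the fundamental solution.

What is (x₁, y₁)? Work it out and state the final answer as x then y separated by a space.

295 28

d=111: √d = [10; 1,1,6,1,1,20] (ℓ=6, even), read p_5/q_5
i=0: a=10 ⇒ p=10, q=1
i=1: a=1 ⇒ p=11, q=1
i=2: a=1 ⇒ p=21, q=2
i=3: a=6 ⇒ p=137, q=13
i=4: a=1 ⇒ p=158, q=15
i=5: a=1 ⇒ p=295, q=28
(x₁, y₁) = (295, 28);  295² − 111·28² = 1 ✓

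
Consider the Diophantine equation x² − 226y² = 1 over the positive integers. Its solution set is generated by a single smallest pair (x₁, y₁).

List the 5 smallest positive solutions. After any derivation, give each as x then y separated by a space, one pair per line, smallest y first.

d=226: √d = [15; 30] (ℓ=1, odd), read p_1/q_1
step 0: (15, 1)  from 15·(1,0) + (0,1)
step 1: (451, 30)  from 30·(15,1) + (1,0)
(x₁, y₁) = (451, 30);  451² − 226·30² = 1 ✓
k=2:  x_2 = 451·451+226·30·30 = 406801,  y_2 = 451·30+30·451 = 27060
k=3:  x_3 = 451·406801+226·30·27060 = 366934051,  y_3 = 451·27060+30·406801 = 24408090
k=4:  x_4 = 451·366934051+226·30·24408090 = 330974107201,  y_4 = 451·24408090+30·366934051 = 22016070120
k=5:  x_5 = 451·330974107201+226·30·22016070120 = 298538277761251,  y_5 = 451·22016070120+30·330974107201 = 19858470840150

451 30
406801 27060
366934051 24408090
330974107201 22016070120
298538277761251 19858470840150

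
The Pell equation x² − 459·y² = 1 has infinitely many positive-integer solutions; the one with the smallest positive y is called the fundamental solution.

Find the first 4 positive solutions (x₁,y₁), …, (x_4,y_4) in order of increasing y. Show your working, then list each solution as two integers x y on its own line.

499850 23331
499700044999 23324000700
499550134985000450 23317003499766669
499400269944005249820001 23310008398693414998600

[21; 2,2,1,4,21,4,1,2,2,42] for √459; ℓ=10 ⇒ convergent index 9
i=0: a=21 ⇒ p=21, q=1
i=1: a=2 ⇒ p=43, q=2
…
i=4: a=4 ⇒ p=707, q=33
…
i=7: a=1 ⇒ p=75692, q=3533
i=8: a=2 ⇒ p=212079, q=9899
i=9: a=2 ⇒ p=499850, q=23331
(x₁, y₁) = (499850, 23331);  499850² − 459·23331² = 1 ✓
(x_2, y_2) = (499850·499850 + 459·23331·23331, 499850·23331 + 23331·499850) = (499700044999, 23324000700)
(x_3, y_3) = (499850·499700044999 + 459·23331·23324000700, 499850·23324000700 + 23331·499700044999) = (499550134985000450, 23317003499766669)
(x_4, y_4) = (499850·499550134985000450 + 459·23331·23317003499766669, 499850·23317003499766669 + 23331·499550134985000450) = (499400269944005249820001, 23310008398693414998600)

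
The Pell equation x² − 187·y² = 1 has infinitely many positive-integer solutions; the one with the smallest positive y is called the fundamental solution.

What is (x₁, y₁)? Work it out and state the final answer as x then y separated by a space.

1682 123

d=187: √d = [13; 1,2,13,2,1,26] (ℓ=6, even), read p_5/q_5
i=0: a=13 ⇒ p=13, q=1
i=1: a=1 ⇒ p=14, q=1
…
i=3: a=13 ⇒ p=547, q=40
i=4: a=2 ⇒ p=1135, q=83
i=5: a=1 ⇒ p=1682, q=123
(x₁, y₁) = (1682, 123);  1682² − 187·123² = 1 ✓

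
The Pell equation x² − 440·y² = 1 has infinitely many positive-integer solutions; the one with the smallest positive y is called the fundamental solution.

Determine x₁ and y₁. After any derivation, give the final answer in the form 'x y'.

√440 = [20; 1,40, …], period ℓ=2 (even) → k=1
step 0: (20, 1)  from 20·(1,0) + (0,1)
step 1: (21, 1)  from 1·(20,1) + (1,0)
→ (21, 1).  Check: 21²=441, 440·1²=440, difference 1.

21 1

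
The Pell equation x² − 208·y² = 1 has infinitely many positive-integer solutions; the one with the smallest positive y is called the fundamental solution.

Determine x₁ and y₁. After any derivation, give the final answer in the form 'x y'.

649 45

√208 → a₀=14, period (2,2,1,2,2,28); ℓ=6 even so k=5
a_0=14:  p_0=14·1+0=14,  q_0=14·0+1=1
…
a_4=2:  p_4=2·101+72=274,  q_4=2·7+5=19
a_5=2:  p_5=2·274+101=649,  q_5=2·19+7=45
(x₁, y₁) = (649, 45);  649² − 208·45² = 1 ✓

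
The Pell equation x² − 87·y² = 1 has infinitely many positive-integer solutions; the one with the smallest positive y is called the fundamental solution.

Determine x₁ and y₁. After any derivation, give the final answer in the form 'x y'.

√87 → a₀=9, period (3,18); ℓ=2 even so k=1
i=0: a=9 ⇒ p=9, q=1
i=1: a=3 ⇒ p=28, q=3
→ (28, 3).  Check: 28²=784, 87·3²=783, difference 1.

28 3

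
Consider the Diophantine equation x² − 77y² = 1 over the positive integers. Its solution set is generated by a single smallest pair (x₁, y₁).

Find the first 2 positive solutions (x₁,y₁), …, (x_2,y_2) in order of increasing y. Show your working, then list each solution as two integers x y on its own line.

351 40
246401 28080

[8; 1,3,2,3,1,16] for √77; ℓ=6 ⇒ convergent index 5
k=0  a_k=8  p_k/q_k = 8/1
…
k=2  a_k=3  p_k/q_k = 35/4
k=3  a_k=2  p_k/q_k = 79/9
k=4  a_k=3  p_k/q_k = 272/31
k=5  a_k=1  p_k/q_k = 351/40
fundamental: x₁=351, y₁=40  (since 123201 − 77·1600 = 1)
k=2:  x_2 = 351·351+77·40·40 = 246401,  y_2 = 351·40+40·351 = 28080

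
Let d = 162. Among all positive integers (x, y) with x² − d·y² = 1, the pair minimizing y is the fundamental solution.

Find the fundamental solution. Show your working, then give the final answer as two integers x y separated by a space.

19601 1540

d=162: √d = [12; 1,2,1,2,12,2,1,2,1,24] (ℓ=10, even), read p_9/q_9
k=0  a_k=12  p_k/q_k = 12/1
k=1  a_k=1  p_k/q_k = 13/1
…
k=3  a_k=1  p_k/q_k = 51/4
k=4  a_k=2  p_k/q_k = 140/11
k=5  a_k=12  p_k/q_k = 1731/136
k=6  a_k=2  p_k/q_k = 3602/283
k=7  a_k=1  p_k/q_k = 5333/419
k=8  a_k=2  p_k/q_k = 14268/1121
k=9  a_k=1  p_k/q_k = 19601/1540
(x₁, y₁) = (19601, 1540);  19601² − 162·1540² = 1 ✓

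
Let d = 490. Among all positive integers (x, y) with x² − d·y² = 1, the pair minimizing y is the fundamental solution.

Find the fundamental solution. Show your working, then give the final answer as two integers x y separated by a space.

√490 → a₀=22, period (7,2,1,4,4,4,1,2,7,44); ℓ=10 even so k=9
a_0=22:  p_0=22·1+0=22,  q_0=22·0+1=1
a_1=7:  p_1=7·22+1=155,  q_1=7·1+0=7
a_2=2:  p_2=2·155+22=332,  q_2=2·7+1=15
…
a_4=4:  p_4=4·487+332=2280,  q_4=4·22+15=103
a_5=4:  p_5=4·2280+487=9607,  q_5=4·103+22=434
…
a_8=2:  p_8=2·50315+40708=141338,  q_8=2·2273+1839=6385
a_9=7:  p_9=7·141338+50315=1039681,  q_9=7·6385+2273=46968
fundamental: x₁=1039681, y₁=46968  (since 1080936581761 − 490·2205993024 = 1)

1039681 46968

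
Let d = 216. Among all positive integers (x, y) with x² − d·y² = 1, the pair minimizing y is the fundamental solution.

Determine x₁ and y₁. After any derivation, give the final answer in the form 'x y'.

√216 → a₀=14, period (1,2,3,2,1,28); ℓ=6 even so k=5
k=0  a_k=14  p_k/q_k = 14/1
…
k=2  a_k=2  p_k/q_k = 44/3
…
k=4  a_k=2  p_k/q_k = 338/23
k=5  a_k=1  p_k/q_k = 485/33
fundamental: x₁=485, y₁=33  (since 235225 − 216·1089 = 1)

485 33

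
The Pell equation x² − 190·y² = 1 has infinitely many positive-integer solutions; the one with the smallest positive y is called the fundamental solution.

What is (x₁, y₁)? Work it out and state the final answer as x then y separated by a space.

52021 3774

√190 = [13; 1,3,1,1,1,…,3,1,26, …], period ℓ=14 (even) → k=13
k=0  a_k=13  p_k/q_k = 13/1
k=1  a_k=1  p_k/q_k = 14/1
…
k=5  a_k=1  p_k/q_k = 193/14
k=6  a_k=2  p_k/q_k = 510/37
k=7  a_k=2  p_k/q_k = 1213/88
…
k=10  a_k=1  p_k/q_k = 7085/514
k=11  a_k=1  p_k/q_k = 11234/815
k=12  a_k=3  p_k/q_k = 40787/2959
k=13  a_k=1  p_k/q_k = 52021/3774
→ (52021, 3774).  Check: 52021²=2706184441, 190·3774²=2706184440, difference 1.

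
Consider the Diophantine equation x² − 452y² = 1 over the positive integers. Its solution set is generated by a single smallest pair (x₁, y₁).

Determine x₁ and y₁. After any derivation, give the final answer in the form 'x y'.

1204353 56648

[21; 3,1,5,3,10,3,5,1,3,42] for √452; ℓ=10 ⇒ convergent index 9
k=0  a_k=21  p_k/q_k = 21/1
k=1  a_k=3  p_k/q_k = 64/3
k=2  a_k=1  p_k/q_k = 85/4
k=3  a_k=5  p_k/q_k = 489/23
k=4  a_k=3  p_k/q_k = 1552/73
k=5  a_k=10  p_k/q_k = 16009/753
k=6  a_k=3  p_k/q_k = 49579/2332
…
k=8  a_k=1  p_k/q_k = 313483/14745
k=9  a_k=3  p_k/q_k = 1204353/56648
fundamental: x₁=1204353, y₁=56648  (since 1450466148609 − 452·3208995904 = 1)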